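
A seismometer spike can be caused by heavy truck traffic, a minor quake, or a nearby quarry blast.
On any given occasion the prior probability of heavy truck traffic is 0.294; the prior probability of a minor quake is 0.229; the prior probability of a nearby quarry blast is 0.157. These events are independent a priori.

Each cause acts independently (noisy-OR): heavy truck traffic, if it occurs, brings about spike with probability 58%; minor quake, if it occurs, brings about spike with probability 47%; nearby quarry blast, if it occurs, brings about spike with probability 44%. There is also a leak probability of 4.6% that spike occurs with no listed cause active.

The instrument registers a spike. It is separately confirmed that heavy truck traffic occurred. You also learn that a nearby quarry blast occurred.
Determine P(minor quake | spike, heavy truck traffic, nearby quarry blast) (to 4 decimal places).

P(minor quake | spike, heavy truck traffic, nearby quarry blast) ≈ 0.2523

Under noisy-OR, P(spike | causes) = 1 − (1−0.046)·∏(1−qᵢ) over the active causes.
P(spike | heavy truck traffic, nearby quarry blast) = 0.775619*0.771 + 0.881078*0.229 = 0.598002 + 0.201767 = 0.799769
Of this, 0.201767 comes from 0.881078*0.229 (the minor quake=true cases).
So P(minor quake | spike, heavy truck traffic, nearby quarry blast) = 0.201767/0.799769 ≈ 0.2523.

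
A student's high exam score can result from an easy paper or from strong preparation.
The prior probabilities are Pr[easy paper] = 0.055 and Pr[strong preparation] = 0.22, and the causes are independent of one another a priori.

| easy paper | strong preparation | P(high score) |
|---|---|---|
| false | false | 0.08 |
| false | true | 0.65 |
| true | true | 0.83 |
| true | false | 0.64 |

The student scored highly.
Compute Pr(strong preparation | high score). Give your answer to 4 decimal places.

Pr(strong preparation | high score) ≈ 0.6268

P(high score) = 0.08*0.945*0.78 + 0.65*0.945*0.22 + 0.64*0.055*0.78 + 0.83*0.055*0.22 = 0.058968 + 0.135135 + 0.027456 + 0.010043 = 0.231602
The strong preparation-present share is 0.135135 + 0.010043 = 0.145178.
So P(strong preparation | high score) = 0.145178/0.231602 ≈ 0.6268.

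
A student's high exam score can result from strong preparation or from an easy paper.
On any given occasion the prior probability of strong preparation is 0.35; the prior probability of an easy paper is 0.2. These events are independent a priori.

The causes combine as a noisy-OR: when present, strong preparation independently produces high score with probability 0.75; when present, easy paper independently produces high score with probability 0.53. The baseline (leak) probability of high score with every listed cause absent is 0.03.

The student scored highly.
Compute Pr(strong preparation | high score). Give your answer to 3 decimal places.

Pr(strong preparation | high score) ≈ 0.760

Under noisy-OR, P(high score | causes) = 1 − (1−0.03)·∏(1−qᵢ) over the active causes.
Sum P(high score|·) weighted by the priors over the 4 (strong preparation, easy paper) configurations:
  P(high score) = 0.03×0.65×0.8 + 0.5441×0.65×0.2 + 0.7575×0.35×0.8 + 0.886025×0.35×0.2
        = 0.015600 + 0.070733 + 0.212100 + 0.062022 = 0.360455
The terms with strong preparation present sum to 0.274122, so
  P(strong preparation | high score) = 0.274122 / 0.360455 ≈ 0.760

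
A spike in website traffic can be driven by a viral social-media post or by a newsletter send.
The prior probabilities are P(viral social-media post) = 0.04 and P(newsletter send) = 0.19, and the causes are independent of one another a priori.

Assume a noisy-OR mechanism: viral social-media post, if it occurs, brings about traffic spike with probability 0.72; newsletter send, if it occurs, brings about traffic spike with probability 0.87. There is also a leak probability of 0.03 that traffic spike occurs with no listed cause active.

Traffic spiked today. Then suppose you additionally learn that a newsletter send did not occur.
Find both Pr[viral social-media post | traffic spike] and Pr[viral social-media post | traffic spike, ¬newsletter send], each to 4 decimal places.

Pr[viral social-media post | traffic spike] ≈ 0.1448; Pr[viral social-media post | traffic spike, ¬newsletter send] ≈ 0.5029

Under noisy-OR, P(traffic spike | causes) = 1 − (1−0.03)·∏(1−qᵢ) over the active causes.
P(traffic spike) = 0.03*0.96*0.81 + 0.8739*0.96*0.19 + 0.7284*0.04*0.81 + 0.964692*0.04*0.19 = 0.023328 + 0.159399 + 0.023600 + 0.007332 = 0.213659
The viral social-media post-present share is 0.023600 + 0.007332 = 0.030932.
P(viral social-media post | traffic spike) = 0.030932 / 0.213659 ≈ 0.1448

With the extra evidence:
Weight on viral social-media post=true, given the evidence: 0.7284×0.04 = 0.029136
The normalizing constant is 0.03×0.96 + 0.7284×0.04 = 0.057936
P(viral social-media post | traffic spike, ¬newsletter send) = 0.029136/0.057936 ≈ 0.5029
Ruling out newsletter send raises the posterior on viral social-media post — the flip side of explaining away.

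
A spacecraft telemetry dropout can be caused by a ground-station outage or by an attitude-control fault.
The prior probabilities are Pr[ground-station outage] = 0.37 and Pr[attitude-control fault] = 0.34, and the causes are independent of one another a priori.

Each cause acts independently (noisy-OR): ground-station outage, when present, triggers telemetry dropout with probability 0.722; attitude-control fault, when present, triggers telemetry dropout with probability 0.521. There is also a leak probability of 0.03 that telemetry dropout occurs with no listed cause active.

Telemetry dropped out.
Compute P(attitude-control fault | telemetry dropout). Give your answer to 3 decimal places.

P(attitude-control fault | telemetry dropout) ≈ 0.540

Under noisy-OR, P(telemetry dropout | causes) = 1 − (1−0.03)·∏(1−qᵢ) over the active causes.
For the numerator, keep only attitude-control fault=true terms: 0.114676 + 0.109551 = 0.224227
Denominator P(telemetry dropout): 0.03×0.63×0.66 + 0.53537×0.63×0.34 + 0.73034×0.37×0.66 + 0.870833×0.37×0.34 = 0.415050
Posterior = 0.224227 / 0.415050 ≈ 0.540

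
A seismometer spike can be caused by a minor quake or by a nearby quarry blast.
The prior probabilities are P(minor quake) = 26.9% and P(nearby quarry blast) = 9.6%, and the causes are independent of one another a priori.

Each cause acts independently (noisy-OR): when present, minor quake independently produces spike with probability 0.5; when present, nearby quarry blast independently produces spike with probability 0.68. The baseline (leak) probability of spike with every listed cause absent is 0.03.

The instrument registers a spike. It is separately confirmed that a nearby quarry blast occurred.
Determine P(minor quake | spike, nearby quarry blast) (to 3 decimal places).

Under noisy-OR, P(spike | causes) = 1 − (1−0.03)·∏(1−qᵢ) over the active causes.
By total probability over both values of minor quake:
  P(spike | nearby quarry blast) = 0.6896*0.731 + 0.8448*0.269
        = 0.504098 + 0.227251 = 0.731349
Keeping only the minor quake-present terms gives 0.227251, so
  P(minor quake | spike, nearby quarry blast) = 0.227251 / 0.731349 ≈ 0.311

P(minor quake | spike, nearby quarry blast) ≈ 0.311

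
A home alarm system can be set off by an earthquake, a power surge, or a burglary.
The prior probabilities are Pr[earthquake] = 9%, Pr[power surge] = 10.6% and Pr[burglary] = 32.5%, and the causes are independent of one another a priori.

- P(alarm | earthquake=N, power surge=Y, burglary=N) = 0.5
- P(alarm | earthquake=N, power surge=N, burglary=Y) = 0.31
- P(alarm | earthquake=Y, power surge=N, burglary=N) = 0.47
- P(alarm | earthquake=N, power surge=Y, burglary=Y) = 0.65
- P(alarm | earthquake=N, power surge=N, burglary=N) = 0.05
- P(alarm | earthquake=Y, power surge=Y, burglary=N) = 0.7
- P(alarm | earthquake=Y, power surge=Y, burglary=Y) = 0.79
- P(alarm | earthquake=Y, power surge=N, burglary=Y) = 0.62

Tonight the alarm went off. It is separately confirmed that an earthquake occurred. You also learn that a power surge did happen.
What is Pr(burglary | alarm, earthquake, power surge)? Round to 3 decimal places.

By total probability over both values of burglary:
  P(alarm | earthquake, power surge) = 0.7*0.675 + 0.79*0.325
        = 0.472500 + 0.256750 = 0.729250
Keeping only the burglary-present terms gives 0.256750, so
  P(burglary | alarm, earthquake, power surge) = 0.256750 / 0.729250 ≈ 0.352

Pr(burglary | alarm, earthquake, power surge) ≈ 0.352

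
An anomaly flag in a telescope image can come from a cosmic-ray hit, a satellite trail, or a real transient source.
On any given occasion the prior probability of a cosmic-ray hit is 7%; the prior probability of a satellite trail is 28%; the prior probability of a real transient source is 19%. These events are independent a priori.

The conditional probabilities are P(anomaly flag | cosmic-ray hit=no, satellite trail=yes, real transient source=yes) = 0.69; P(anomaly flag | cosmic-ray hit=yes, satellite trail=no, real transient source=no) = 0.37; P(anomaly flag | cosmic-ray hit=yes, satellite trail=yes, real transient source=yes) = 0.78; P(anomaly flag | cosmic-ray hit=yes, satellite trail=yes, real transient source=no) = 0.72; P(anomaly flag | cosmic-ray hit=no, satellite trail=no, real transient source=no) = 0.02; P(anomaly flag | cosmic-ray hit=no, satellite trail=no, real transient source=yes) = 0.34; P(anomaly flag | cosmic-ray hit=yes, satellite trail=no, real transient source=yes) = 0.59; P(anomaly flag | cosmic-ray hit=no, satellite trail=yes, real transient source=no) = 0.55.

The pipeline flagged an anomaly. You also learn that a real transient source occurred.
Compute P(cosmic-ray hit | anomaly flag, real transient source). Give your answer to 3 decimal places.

P(anomaly flag | real transient source) = 0.34*0.93*0.72 + 0.69*0.93*0.28 + 0.59*0.07*0.72 + 0.78*0.07*0.28 = 0.227664 + 0.179676 + 0.029736 + 0.015288 = 0.452364
The cosmic-ray hit-present share is 0.029736 + 0.015288 = 0.045024.
P(cosmic-ray hit | anomaly flag, real transient source) = 0.045024 / 0.452364 ≈ 0.100

P(cosmic-ray hit | anomaly flag, real transient source) ≈ 0.100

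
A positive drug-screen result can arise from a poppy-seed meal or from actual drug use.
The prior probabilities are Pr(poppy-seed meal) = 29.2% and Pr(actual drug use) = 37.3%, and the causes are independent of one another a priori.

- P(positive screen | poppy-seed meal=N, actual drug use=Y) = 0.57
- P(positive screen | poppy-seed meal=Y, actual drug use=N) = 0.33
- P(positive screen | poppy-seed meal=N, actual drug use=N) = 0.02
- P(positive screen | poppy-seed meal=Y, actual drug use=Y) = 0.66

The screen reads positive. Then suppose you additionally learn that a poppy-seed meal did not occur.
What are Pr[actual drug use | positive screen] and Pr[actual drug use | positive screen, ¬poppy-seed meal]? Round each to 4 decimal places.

Pr[actual drug use | positive screen] ≈ 0.7624; Pr[actual drug use | positive screen, ¬poppy-seed meal] ≈ 0.9443

P(positive screen) = 0.02*0.708*0.627 + 0.57*0.708*0.373 + 0.33*0.292*0.627 + 0.66*0.292*0.373 = 0.008878 + 0.150528 + 0.060418 + 0.071885 = 0.291709
The actual drug use-present share is 0.150528 + 0.071885 = 0.222413.
So P(actual drug use | positive screen) = 0.222413/0.291709 ≈ 0.7624.

With the extra evidence:
P(positive screen | ¬poppy-seed meal) = 0.02×0.627 + 0.57×0.373 = 0.012540 + 0.212610 = 0.225150
Of this, 0.212610 comes from 0.57×0.373 (the actual drug use=true cases).
So P(actual drug use | positive screen, ¬poppy-seed meal) = 0.212610/0.225150 ≈ 0.9443.
Ruling out poppy-seed meal raises the posterior on actual drug use — the flip side of explaining away.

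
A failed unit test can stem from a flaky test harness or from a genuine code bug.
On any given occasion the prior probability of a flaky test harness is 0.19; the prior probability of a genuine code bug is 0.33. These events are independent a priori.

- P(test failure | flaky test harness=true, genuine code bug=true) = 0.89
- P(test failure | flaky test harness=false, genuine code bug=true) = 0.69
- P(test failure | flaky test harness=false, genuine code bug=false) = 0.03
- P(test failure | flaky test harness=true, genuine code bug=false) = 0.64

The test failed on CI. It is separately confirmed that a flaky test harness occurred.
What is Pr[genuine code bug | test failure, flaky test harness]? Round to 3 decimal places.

Pr[genuine code bug | test failure, flaky test harness] ≈ 0.407

For the numerator, keep only genuine code bug=true terms: 0.89·0.33 = 0.293700
Denominator P(test failure | flaky test harness): 0.64·0.67 + 0.89·0.33 = 0.722500
Posterior = 0.293700 / 0.722500 ≈ 0.407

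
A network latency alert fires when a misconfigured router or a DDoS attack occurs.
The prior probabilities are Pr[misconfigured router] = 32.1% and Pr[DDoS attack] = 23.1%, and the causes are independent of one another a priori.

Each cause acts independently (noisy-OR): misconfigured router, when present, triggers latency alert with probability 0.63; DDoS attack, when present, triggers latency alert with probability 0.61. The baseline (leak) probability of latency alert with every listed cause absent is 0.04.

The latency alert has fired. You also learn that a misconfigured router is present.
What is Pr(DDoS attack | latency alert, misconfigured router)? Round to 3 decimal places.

Under noisy-OR, P(latency alert | causes) = 1 − (1−0.04)·∏(1−qᵢ) over the active causes.
P(latency alert | misconfigured router) = 0.6448×0.769 + 0.861472×0.231 = 0.495851 + 0.199000 = 0.694851
The DDoS attack-present share is 0.861472×0.231 = 0.199000.
Hence the posterior is 0.199000/0.694851 ≈ 0.286.

Pr(DDoS attack | latency alert, misconfigured router) ≈ 0.286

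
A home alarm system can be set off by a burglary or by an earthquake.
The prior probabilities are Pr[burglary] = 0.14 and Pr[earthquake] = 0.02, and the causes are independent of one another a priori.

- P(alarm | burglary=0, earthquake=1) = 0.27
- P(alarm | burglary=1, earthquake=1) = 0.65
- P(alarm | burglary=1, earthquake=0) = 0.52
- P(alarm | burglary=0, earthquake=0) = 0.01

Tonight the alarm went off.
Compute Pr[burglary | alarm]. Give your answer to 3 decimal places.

Pr[burglary | alarm] ≈ 0.848

Sum P(alarm|·) weighted by the priors over the 4 (burglary, earthquake) configurations:
  P(alarm) = 0.01×0.86×0.98 + 0.27×0.86×0.02 + 0.52×0.14×0.98 + 0.65×0.14×0.02
        = 0.008428 + 0.004644 + 0.071344 + 0.001820 = 0.086236
The terms with burglary present sum to 0.073164, so
  P(burglary | alarm) = 0.073164 / 0.086236 ≈ 0.848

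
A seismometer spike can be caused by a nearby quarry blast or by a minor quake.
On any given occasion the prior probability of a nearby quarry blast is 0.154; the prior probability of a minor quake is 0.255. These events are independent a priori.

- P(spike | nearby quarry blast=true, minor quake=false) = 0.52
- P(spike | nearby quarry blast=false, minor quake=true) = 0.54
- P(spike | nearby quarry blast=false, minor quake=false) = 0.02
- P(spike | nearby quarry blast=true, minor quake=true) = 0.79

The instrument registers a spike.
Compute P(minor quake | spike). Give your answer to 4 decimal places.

P(minor quake | spike) ≈ 0.6712

Weight on minor quake=true, given the evidence: 0.116494 + 0.031023 = 0.147517
Normalizer over all consistent configurations: 0.02·0.846·0.745 + 0.54·0.846·0.255 + 0.52·0.154·0.745 + 0.79·0.154·0.255 = 0.219782
Posterior = 0.147517 / 0.219782 ≈ 0.6712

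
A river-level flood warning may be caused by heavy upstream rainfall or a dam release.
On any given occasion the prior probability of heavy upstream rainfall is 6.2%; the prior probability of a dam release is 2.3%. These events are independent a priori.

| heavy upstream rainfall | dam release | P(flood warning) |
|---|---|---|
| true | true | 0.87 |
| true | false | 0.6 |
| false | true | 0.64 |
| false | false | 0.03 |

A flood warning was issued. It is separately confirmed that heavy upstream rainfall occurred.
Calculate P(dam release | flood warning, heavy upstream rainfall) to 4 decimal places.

P(dam release | flood warning, heavy upstream rainfall) ≈ 0.0330

For the numerator, keep only dam release=true terms: 0.87·0.023 = 0.020010
Denominator P(flood warning | heavy upstream rainfall): 0.6·0.977 + 0.87·0.023 = 0.606210
Posterior = 0.020010 / 0.606210 ≈ 0.0330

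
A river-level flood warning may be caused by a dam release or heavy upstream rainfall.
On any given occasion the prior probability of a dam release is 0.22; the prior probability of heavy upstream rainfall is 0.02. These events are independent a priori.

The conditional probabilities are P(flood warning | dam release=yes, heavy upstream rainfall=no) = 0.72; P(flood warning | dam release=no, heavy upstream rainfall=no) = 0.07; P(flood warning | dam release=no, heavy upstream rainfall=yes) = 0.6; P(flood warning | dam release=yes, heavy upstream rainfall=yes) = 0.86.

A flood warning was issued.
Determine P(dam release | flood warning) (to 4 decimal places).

P(dam release | flood warning) ≈ 0.7167

By total probability over the 4 (dam release, heavy upstream rainfall) configurations:
  P(flood warning) = 0.07·0.78·0.98 + 0.6·0.78·0.02 + 0.72·0.22·0.98 + 0.86·0.22·0.02
        = 0.053508 + 0.009360 + 0.155232 + 0.003784 = 0.221884
Configurations with dam release contribute 0.159016, so
  P(dam release | flood warning) = 0.159016 / 0.221884 ≈ 0.7167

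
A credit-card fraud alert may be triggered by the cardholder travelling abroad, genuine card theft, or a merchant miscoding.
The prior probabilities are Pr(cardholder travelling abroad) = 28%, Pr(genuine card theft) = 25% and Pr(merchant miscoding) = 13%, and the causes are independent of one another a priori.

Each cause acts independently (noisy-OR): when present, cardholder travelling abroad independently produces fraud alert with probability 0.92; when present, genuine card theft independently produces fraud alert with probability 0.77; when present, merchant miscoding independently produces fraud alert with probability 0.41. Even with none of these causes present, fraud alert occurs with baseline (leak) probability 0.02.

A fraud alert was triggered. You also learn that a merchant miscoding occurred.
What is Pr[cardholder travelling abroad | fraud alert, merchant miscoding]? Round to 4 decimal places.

Pr[cardholder travelling abroad | fraud alert, merchant miscoding] ≈ 0.4125

Under noisy-OR, P(fraud alert | causes) = 1 − (1−0.02)·∏(1−qᵢ) over the active causes.
P(fraud alert | merchant miscoding) = 0.4218×0.72×0.75 + 0.867014×0.72×0.25 + 0.953744×0.28×0.75 + 0.989361×0.28×0.25 = 0.227772 + 0.156063 + 0.200286 + 0.069255 = 0.653376
Of this, 0.269541 comes from 0.200286 + 0.069255 (the cardholder travelling abroad=true cases).
Hence the posterior is 0.269541/0.653376 ≈ 0.4125.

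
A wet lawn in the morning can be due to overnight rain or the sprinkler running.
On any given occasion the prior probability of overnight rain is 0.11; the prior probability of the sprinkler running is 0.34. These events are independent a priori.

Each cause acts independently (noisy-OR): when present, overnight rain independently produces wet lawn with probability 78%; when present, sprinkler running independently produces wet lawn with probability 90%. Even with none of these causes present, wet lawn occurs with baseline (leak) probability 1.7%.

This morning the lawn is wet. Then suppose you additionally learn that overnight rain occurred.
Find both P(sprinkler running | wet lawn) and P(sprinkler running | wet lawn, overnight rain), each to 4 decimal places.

Under noisy-OR, P(wet lawn | causes) = 1 − (1−0.017)·∏(1−qᵢ) over the active causes.
Weight on sprinkler running=true, given the evidence: 0.272854 + 0.036591 = 0.309445
The normalizing constant is 0.017·0.89·0.66 + 0.9017·0.89·0.34 + 0.78374·0.11·0.66 + 0.978374·0.11·0.34 = 0.376331
P(sprinkler running | wet lawn) = 0.309445/0.376331 ≈ 0.8223

With the extra evidence:
P(wet lawn | overnight rain) = 0.78374·0.66 + 0.978374·0.34 = 0.517268 + 0.332647 = 0.849915
Of this, 0.332647 comes from 0.978374·0.34 (the sprinkler running=true cases).
Hence the posterior is 0.332647/0.849915 ≈ 0.3914.

P(sprinkler running | wet lawn) ≈ 0.8223; P(sprinkler running | wet lawn, overnight rain) ≈ 0.3914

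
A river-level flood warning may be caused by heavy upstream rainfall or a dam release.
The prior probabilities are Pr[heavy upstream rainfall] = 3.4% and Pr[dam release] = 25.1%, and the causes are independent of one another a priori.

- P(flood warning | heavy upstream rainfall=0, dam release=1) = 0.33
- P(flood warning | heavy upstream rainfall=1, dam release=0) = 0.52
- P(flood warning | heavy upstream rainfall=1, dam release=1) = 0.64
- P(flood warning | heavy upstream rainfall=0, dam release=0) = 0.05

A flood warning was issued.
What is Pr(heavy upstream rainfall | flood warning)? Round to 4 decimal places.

P(flood warning) = 0.05·0.966·0.749 + 0.33·0.966·0.251 + 0.52·0.034·0.749 + 0.64·0.034·0.251 = 0.036177 + 0.080014 + 0.013242 + 0.005462 = 0.134895
Restricting to configurations with heavy upstream rainfall present: 0.013242 + 0.005462 = 0.018704.
So P(heavy upstream rainfall | flood warning) = 0.018704/0.134895 ≈ 0.1387.

Pr(heavy upstream rainfall | flood warning) ≈ 0.1387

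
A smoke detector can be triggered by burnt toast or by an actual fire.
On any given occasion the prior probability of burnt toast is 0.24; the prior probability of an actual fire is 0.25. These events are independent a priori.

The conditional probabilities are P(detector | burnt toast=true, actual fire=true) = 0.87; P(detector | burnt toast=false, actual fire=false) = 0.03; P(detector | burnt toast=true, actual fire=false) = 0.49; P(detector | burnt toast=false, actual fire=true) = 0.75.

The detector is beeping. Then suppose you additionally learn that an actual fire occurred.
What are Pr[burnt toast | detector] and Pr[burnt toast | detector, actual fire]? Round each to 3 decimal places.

Numerator (weight on configurations with burnt toast): 0.088200 + 0.052200 = 0.140400
Normalizer over all consistent configurations: 0.03·0.76·0.75 + 0.75·0.76·0.25 + 0.49·0.24·0.75 + 0.87·0.24·0.25 = 0.300000
Posterior = 0.140400 / 0.300000 ≈ 0.468

Now also conditioning on actual fire=true:
Weight on burnt toast=true, given the evidence: 0.87×0.24 = 0.208800
Normalizer over all consistent configurations: 0.75×0.76 + 0.87×0.24 = 0.778800
P(burnt toast | detector, actual fire) = 0.208800/0.778800 ≈ 0.268
— actual fire explains away the evidence for burnt toast.

Pr[burnt toast | detector] ≈ 0.468; Pr[burnt toast | detector, actual fire] ≈ 0.268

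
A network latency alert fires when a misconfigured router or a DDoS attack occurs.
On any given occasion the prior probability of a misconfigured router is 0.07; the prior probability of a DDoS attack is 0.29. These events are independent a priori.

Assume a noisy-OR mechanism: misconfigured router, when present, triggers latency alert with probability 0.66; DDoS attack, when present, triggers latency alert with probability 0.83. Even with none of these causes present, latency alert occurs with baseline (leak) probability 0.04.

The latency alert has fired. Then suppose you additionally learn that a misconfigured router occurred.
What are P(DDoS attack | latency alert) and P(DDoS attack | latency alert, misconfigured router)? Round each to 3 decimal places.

P(DDoS attack | latency alert) ≈ 0.803; P(DDoS attack | latency alert, misconfigured router) ≈ 0.364

Under noisy-OR, P(latency alert | causes) = 1 − (1−0.04)·∏(1−qᵢ) over the active causes.
For the numerator, keep only DDoS attack=true terms: 0.225685 + 0.019174 = 0.244859
The normalizing constant is 0.04×0.93×0.71 + 0.8368×0.93×0.29 + 0.6736×0.07×0.71 + 0.944512×0.07×0.29 = 0.304749
Posterior = 0.244859 / 0.304749 ≈ 0.803

Now also conditioning on misconfigured router=true:
By total probability over both values of DDoS attack:
  P(latency alert | misconfigured router) = 0.6736·0.71 + 0.944512·0.29
        = 0.478256 + 0.273908 = 0.752164
Keeping only the DDoS attack-present terms gives 0.273908, so
  P(DDoS attack | latency alert, misconfigured router) = 0.273908 / 0.752164 ≈ 0.364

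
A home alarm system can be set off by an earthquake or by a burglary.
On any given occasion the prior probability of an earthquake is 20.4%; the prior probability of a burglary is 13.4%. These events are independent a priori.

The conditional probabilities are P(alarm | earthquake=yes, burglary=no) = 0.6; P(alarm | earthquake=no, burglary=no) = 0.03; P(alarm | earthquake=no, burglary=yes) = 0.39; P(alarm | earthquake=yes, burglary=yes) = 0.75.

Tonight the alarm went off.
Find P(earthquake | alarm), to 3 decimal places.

P(earthquake | alarm) ≈ 0.670

P(alarm) = 0.03×0.796×0.866 + 0.39×0.796×0.134 + 0.6×0.204×0.866 + 0.75×0.204×0.134 = 0.020680 + 0.041599 + 0.105998 + 0.020502 = 0.188779
Of this, 0.126500 comes from 0.105998 + 0.020502 (the earthquake=true cases).
Hence the posterior is 0.126500/0.188779 ≈ 0.670.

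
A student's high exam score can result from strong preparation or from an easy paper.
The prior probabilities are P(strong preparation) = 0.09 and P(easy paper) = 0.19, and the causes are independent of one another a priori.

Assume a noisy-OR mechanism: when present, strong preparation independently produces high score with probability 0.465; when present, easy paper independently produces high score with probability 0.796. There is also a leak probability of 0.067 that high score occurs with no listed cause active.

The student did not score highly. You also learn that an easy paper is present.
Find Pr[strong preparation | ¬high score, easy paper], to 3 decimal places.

Pr[strong preparation | ¬high score, easy paper] ≈ 0.050

Under noisy-OR, P(high score | causes) = 1 − (1−0.067)·∏(1−qᵢ) over the active causes.
P(¬high score | easy paper) = 0.190332*0.91 + 0.101828*0.09 = 0.173202 + 0.009165 = 0.182367
Restricting to configurations with strong preparation present: 0.101828*0.09 = 0.009165.
Hence the posterior is 0.009165/0.182367 ≈ 0.050.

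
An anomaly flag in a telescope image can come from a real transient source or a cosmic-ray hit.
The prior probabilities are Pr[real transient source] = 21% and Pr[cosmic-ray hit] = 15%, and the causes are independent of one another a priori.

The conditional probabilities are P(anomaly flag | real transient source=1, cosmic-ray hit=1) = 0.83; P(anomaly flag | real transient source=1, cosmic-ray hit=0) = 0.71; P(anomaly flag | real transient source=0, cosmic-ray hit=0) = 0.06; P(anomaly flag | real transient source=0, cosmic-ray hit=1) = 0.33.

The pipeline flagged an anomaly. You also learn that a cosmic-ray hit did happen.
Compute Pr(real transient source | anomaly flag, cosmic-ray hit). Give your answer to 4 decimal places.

Sum P(anomaly flag|·) weighted by the priors over both values of real transient source:
  P(anomaly flag | cosmic-ray hit) = 0.33·0.79 + 0.83·0.21
        = 0.260700 + 0.174300 = 0.435000
Keeping only the real transient source-present terms gives 0.174300, so
  P(real transient source | anomaly flag, cosmic-ray hit) = 0.174300 / 0.435000 ≈ 0.4007

Pr(real transient source | anomaly flag, cosmic-ray hit) ≈ 0.4007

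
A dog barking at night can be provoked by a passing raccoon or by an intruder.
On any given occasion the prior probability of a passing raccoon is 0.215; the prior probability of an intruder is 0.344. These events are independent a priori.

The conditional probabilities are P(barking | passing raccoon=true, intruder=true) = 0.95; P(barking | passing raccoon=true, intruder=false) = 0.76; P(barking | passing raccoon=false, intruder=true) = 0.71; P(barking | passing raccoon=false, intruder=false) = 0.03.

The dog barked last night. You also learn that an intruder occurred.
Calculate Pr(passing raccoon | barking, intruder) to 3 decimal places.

Pr(passing raccoon | barking, intruder) ≈ 0.268

Weight on passing raccoon=true, given the evidence: 0.95*0.215 = 0.204250
Normalizer over all consistent configurations: 0.71*0.785 + 0.95*0.215 = 0.761600
P(passing raccoon | barking, intruder) = 0.204250/0.761600 ≈ 0.268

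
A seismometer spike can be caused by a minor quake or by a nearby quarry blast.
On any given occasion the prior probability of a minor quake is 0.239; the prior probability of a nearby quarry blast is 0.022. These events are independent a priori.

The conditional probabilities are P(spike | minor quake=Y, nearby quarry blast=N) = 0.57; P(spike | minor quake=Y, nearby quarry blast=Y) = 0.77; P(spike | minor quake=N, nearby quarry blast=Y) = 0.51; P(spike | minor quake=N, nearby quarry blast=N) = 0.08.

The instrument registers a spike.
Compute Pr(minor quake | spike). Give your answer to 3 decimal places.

Sum P(spike|·) weighted by the priors over the 4 (minor quake, nearby quarry blast) configurations:
  P(spike) = 0.08×0.761×0.978 + 0.51×0.761×0.022 + 0.57×0.239×0.978 + 0.77×0.239×0.022
        = 0.059541 + 0.008538 + 0.133233 + 0.004049 = 0.205361
Keeping only the minor quake-present terms gives 0.137282, so
  P(minor quake | spike) = 0.137282 / 0.205361 ≈ 0.668

Pr(minor quake | spike) ≈ 0.668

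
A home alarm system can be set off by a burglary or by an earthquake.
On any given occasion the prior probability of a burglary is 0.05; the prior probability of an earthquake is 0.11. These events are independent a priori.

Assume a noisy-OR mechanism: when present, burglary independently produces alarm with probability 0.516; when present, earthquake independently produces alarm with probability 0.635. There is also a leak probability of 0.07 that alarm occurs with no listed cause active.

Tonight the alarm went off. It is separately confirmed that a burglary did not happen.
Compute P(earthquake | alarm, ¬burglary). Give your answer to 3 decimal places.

Under noisy-OR, P(alarm | causes) = 1 − (1−0.07)·∏(1−qᵢ) over the active causes.
Enumerate both values of earthquake and weight by the priors:
  P(alarm | ¬burglary) = 0.07·0.89 + 0.66055·0.11
        = 0.062300 + 0.072661 = 0.134961
Configurations with earthquake contribute 0.072661, so
  P(earthquake | alarm, ¬burglary) = 0.072661 / 0.134961 ≈ 0.538

P(earthquake | alarm, ¬burglary) ≈ 0.538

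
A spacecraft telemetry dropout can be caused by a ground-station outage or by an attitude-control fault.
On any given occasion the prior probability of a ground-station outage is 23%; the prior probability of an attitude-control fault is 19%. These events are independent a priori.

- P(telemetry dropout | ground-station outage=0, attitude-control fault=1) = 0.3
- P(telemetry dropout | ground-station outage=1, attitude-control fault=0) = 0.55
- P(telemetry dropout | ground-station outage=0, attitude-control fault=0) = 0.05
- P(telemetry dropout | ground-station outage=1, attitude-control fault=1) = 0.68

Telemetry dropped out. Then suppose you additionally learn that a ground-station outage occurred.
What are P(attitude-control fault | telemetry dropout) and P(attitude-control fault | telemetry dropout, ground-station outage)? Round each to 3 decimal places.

P(attitude-control fault | telemetry dropout) ≈ 0.355; P(attitude-control fault | telemetry dropout, ground-station outage) ≈ 0.225

For the numerator, keep only attitude-control fault=true terms: 0.043890 + 0.029716 = 0.073606
The normalizing constant is 0.05·0.77·0.81 + 0.3·0.77·0.19 + 0.55·0.23·0.81 + 0.68·0.23·0.19 = 0.207256
P(attitude-control fault | telemetry dropout) = 0.073606/0.207256 ≈ 0.355

Now condition on the additional information:
For the numerator, keep only attitude-control fault=true terms: 0.68·0.19 = 0.129200
Denominator P(telemetry dropout | ground-station outage): 0.55·0.81 + 0.68·0.19 = 0.574700
P(attitude-control fault | telemetry dropout, ground-station outage) = 0.129200/0.574700 ≈ 0.225
The drop from 0.355 to 0.225 is the explaining-away (discounting) effect.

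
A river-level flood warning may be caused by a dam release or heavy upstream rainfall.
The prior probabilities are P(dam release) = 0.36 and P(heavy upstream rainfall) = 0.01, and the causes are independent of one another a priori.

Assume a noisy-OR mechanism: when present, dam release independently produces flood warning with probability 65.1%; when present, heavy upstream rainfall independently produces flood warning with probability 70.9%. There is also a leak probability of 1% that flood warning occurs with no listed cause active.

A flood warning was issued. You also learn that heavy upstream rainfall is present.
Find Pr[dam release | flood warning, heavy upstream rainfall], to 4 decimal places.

Pr[dam release | flood warning, heavy upstream rainfall] ≈ 0.4154

Under noisy-OR, P(flood warning | causes) = 1 − (1−0.01)·∏(1−qᵢ) over the active causes.
P(flood warning | heavy upstream rainfall) = 0.71191*0.64 + 0.899457*0.36 = 0.455622 + 0.323805 = 0.779427
Restricting to configurations with dam release present: 0.899457*0.36 = 0.323805.
Hence the posterior is 0.323805/0.779427 ≈ 0.4154.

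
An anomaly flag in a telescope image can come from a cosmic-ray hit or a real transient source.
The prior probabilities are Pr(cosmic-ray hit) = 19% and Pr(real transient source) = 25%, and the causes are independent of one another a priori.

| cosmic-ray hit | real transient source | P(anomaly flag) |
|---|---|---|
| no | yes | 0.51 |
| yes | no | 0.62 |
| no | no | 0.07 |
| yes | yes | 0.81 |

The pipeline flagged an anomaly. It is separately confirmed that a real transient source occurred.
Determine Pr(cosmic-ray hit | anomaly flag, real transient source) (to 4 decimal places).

Pr(cosmic-ray hit | anomaly flag, real transient source) ≈ 0.2714

For the numerator, keep only cosmic-ray hit=true terms: 0.81*0.19 = 0.153900
Denominator P(anomaly flag | real transient source): 0.51*0.81 + 0.81*0.19 = 0.567000
P(cosmic-ray hit | anomaly flag, real transient source) = 0.153900/0.567000 ≈ 0.2714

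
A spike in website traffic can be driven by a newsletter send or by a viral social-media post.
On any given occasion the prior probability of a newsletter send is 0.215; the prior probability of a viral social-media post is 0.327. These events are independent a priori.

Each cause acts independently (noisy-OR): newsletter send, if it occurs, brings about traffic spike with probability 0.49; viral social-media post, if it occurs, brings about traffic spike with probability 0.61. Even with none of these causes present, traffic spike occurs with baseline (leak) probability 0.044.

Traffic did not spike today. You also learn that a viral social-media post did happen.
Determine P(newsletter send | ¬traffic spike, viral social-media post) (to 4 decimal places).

P(newsletter send | ¬traffic spike, viral social-media post) ≈ 0.1226

Under noisy-OR, P(traffic spike | causes) = 1 − (1−0.044)·∏(1−qᵢ) over the active causes.
Sum P(¬traffic spike|·) weighted by the priors over both values of newsletter send:
  P(¬traffic spike | viral social-media post) = 0.37284*0.785 + 0.190148*0.215
        = 0.292679 + 0.040882 = 0.333561
Configurations with newsletter send contribute 0.040882, so
  P(newsletter send | ¬traffic spike, viral social-media post) = 0.040882 / 0.333561 ≈ 0.1226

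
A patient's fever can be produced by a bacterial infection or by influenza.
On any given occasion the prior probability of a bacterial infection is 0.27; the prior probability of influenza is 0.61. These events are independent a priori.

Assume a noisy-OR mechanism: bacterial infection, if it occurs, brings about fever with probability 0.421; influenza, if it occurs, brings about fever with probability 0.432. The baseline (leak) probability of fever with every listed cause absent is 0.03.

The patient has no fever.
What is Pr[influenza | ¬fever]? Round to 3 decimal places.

Under noisy-OR, P(fever | causes) = 1 − (1−0.03)·∏(1−qᵢ) over the active causes.
For the numerator, keep only influenza=true terms: 0.245342 + 0.052540 = 0.297882
Denominator P(¬fever): 0.97·0.73·0.39 + 0.55096·0.73·0.61 + 0.56163·0.27·0.39 + 0.319006·0.27·0.61 = 0.633181
P(influenza | ¬fever) = 0.297882/0.633181 ≈ 0.470

Pr[influenza | ¬fever] ≈ 0.470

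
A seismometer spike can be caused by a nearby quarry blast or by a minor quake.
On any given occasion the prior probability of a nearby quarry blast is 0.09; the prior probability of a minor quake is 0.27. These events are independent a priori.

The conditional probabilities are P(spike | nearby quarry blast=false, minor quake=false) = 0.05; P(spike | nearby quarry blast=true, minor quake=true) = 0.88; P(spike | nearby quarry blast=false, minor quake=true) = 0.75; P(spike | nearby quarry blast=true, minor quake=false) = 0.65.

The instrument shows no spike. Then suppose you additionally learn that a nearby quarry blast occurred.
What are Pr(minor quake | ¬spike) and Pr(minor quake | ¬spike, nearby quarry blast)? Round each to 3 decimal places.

Pr(minor quake | ¬spike) ≈ 0.090; Pr(minor quake | ¬spike, nearby quarry blast) ≈ 0.113

P(¬spike) = 0.95*0.91*0.73 + 0.25*0.91*0.27 + 0.35*0.09*0.73 + 0.12*0.09*0.27 = 0.631085 + 0.061425 + 0.022995 + 0.002916 = 0.718421
The minor quake-present share is 0.061425 + 0.002916 = 0.064341.
So P(minor quake | ¬spike) = 0.064341/0.718421 ≈ 0.090.

With the extra evidence:
Weight on minor quake=true, given the evidence: 0.12·0.27 = 0.032400
Denominator P(¬spike | nearby quarry blast): 0.35·0.73 + 0.12·0.27 = 0.287900
Posterior = 0.032400 / 0.287900 ≈ 0.113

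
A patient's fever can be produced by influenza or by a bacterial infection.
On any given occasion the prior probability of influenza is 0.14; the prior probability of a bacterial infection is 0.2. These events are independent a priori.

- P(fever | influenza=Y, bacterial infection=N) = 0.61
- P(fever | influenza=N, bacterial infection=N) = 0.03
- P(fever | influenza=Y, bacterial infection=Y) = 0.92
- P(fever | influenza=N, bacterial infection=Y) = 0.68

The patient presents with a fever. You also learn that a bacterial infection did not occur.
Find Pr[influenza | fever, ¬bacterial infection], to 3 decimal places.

Numerator (weight on configurations with influenza): 0.61·0.14 = 0.085400
The normalizing constant is 0.03·0.86 + 0.61·0.14 = 0.111200
Posterior = 0.085400 / 0.111200 ≈ 0.768

Pr[influenza | fever, ¬bacterial infection] ≈ 0.768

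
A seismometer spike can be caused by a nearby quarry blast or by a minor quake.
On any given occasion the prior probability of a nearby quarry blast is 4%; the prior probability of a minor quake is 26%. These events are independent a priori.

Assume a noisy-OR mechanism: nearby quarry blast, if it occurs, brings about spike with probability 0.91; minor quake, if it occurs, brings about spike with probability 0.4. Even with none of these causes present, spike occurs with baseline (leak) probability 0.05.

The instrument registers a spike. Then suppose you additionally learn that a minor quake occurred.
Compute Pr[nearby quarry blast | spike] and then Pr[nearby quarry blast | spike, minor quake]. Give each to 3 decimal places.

Under noisy-OR, P(spike | causes) = 1 − (1−0.05)·∏(1−qᵢ) over the active causes.
P(spike) = 0.05·0.96·0.74 + 0.43·0.96·0.26 + 0.9145·0.04·0.74 + 0.9487·0.04·0.26 = 0.035520 + 0.107328 + 0.027069 + 0.009866 = 0.179783
Of this, 0.036935 comes from 0.027069 + 0.009866 (the nearby quarry blast=true cases).
So P(nearby quarry blast | spike) = 0.036935/0.179783 ≈ 0.205.

Now also conditioning on minor quake=true:
Weight on nearby quarry blast=true, given the evidence: 0.9487*0.04 = 0.037948
Denominator P(spike | minor quake): 0.43*0.96 + 0.9487*0.04 = 0.450748
Posterior = 0.037948 / 0.450748 ≈ 0.084

Pr[nearby quarry blast | spike] ≈ 0.205; Pr[nearby quarry blast | spike, minor quake] ≈ 0.084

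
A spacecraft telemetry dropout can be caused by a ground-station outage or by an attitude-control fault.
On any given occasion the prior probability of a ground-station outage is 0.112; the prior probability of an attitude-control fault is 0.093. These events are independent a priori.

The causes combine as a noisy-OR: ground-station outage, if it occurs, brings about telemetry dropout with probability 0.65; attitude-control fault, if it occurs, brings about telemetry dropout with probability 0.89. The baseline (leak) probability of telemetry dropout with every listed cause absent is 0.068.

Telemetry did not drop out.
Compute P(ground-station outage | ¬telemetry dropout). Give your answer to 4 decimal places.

Under noisy-OR, P(telemetry dropout | causes) = 1 − (1−0.068)·∏(1−qᵢ) over the active causes.
P(¬telemetry dropout) = 0.932*0.888*0.907 + 0.10252*0.888*0.093 + 0.3262*0.112*0.907 + 0.035882*0.112*0.093 = 0.750648 + 0.008467 + 0.033137 + 0.000374 = 0.792626
Of this, 0.033511 comes from 0.033137 + 0.000374 (the ground-station outage=true cases).
Hence the posterior is 0.033511/0.792626 ≈ 0.0423.

P(ground-station outage | ¬telemetry dropout) ≈ 0.0423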